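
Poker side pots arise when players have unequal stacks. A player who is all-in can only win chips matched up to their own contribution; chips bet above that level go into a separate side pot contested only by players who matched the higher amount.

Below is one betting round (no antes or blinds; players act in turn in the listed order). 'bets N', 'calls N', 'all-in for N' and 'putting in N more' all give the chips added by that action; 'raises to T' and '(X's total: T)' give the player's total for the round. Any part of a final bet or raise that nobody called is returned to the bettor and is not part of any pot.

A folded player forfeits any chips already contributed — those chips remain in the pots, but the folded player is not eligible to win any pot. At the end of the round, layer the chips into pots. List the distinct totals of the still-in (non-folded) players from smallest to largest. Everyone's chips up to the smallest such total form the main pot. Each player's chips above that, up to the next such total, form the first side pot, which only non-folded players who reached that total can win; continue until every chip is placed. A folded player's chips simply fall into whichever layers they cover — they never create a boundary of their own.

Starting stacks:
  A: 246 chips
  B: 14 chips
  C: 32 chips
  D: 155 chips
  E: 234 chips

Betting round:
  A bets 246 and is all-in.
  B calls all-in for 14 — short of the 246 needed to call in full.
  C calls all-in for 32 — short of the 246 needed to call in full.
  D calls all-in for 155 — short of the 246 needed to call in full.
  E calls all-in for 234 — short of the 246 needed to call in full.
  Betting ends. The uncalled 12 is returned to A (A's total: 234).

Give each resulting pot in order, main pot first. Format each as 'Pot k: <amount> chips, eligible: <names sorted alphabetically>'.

Contributions (after 12 returned to A): A=234, B=14, C=32, D=155, E=234
Pot levels (distinct totals of non-folded players): 14, 32, 155, 234
Layer 1-14: 14 each from A, B, C, D, E = 14*5 = 70 chips; eligible A, B, C, D, E
Layer 15-32: 18 each from A, C, D, E = 18*4 = 72 chips; eligible A, C, D, E
Layer 33-155: 123 each from A, D, E = 123*3 = 369 chips; eligible A, D, E
Layer 156-234: 79 each from A, E = 79*2 = 158 chips; eligible A, E

Pot 1: 70 chips, eligible: A, B, C, D, E
Pot 2: 72 chips, eligible: A, C, D, E
Pot 3: 369 chips, eligible: A, D, E
Pot 4: 158 chips, eligible: A, E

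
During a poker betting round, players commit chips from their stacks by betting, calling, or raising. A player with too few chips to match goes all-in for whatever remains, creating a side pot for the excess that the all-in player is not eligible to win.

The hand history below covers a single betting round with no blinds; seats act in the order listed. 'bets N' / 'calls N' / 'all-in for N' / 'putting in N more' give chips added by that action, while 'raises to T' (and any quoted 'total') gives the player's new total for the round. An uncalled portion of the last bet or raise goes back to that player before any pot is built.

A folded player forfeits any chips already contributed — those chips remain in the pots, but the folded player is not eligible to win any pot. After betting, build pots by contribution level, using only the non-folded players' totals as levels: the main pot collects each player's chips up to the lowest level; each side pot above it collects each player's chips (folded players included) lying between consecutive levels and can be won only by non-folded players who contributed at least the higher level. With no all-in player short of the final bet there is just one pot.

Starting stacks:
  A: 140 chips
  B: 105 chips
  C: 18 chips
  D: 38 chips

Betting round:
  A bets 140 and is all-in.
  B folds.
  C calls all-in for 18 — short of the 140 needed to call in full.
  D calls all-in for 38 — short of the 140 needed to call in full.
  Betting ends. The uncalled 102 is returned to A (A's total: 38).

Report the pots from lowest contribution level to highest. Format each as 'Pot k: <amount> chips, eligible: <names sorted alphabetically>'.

Contributions (after 102 returned to A): A=38, C=18, D=38
Folded: B
Pot levels (distinct totals of non-folded players): 18, 38
Layer 1-18: 18 each from A, C, D = 18*3 = 54 chips; eligible A, C, D
Layer 19-38: 20 each from A, D = 20*2 = 40 chips; eligible A, D

Pot 1: 54 chips, eligible: A, C, D
Pot 2: 40 chips, eligible: A, D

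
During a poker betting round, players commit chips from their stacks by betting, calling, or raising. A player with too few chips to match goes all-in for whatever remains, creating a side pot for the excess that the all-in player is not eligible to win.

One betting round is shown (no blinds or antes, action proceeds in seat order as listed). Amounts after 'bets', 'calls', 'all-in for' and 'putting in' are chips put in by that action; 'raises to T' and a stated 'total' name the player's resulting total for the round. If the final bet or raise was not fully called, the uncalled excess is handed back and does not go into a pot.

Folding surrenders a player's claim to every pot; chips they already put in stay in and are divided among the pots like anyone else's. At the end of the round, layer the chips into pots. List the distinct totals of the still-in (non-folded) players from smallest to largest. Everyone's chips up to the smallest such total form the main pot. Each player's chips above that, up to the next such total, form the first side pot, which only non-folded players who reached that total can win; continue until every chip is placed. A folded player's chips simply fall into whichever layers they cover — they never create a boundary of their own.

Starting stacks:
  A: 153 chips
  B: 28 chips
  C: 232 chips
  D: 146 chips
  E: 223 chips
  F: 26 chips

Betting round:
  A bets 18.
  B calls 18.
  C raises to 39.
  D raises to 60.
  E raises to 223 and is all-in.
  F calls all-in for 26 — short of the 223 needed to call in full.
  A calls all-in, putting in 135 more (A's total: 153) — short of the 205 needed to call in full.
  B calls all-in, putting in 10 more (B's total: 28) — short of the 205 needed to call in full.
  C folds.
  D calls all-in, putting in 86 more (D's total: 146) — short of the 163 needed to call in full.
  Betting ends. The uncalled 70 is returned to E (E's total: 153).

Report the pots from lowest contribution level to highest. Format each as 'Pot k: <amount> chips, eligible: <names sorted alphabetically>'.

Contributions (after 70 returned to E): A=153, B=28, C=39, D=146, E=153, F=26
Folded: C
Pot levels (distinct totals of non-folded players): 26, 28, 146, 153
Layer 1-26: 26 each from A, B, C, D, E, F = 26*6 = 156 chips; eligible A, B, D, E, F
Layer 27-28: 2 each from A, B, C, D, E = 2*5 = 10 chips; eligible A, B, D, E
Layer 29-146: A 118 + C 11 + D 118 + E 118 = 365 chips; eligible A, D, E
Layer 147-153: 7 each from A, E = 7*2 = 14 chips; eligible A, E

Pot 1: 156 chips, eligible: A, B, D, E, F
Pot 2: 10 chips, eligible: A, B, D, E
Pot 3: 365 chips, eligible: A, D, E
Pot 4: 14 chips, eligible: A, E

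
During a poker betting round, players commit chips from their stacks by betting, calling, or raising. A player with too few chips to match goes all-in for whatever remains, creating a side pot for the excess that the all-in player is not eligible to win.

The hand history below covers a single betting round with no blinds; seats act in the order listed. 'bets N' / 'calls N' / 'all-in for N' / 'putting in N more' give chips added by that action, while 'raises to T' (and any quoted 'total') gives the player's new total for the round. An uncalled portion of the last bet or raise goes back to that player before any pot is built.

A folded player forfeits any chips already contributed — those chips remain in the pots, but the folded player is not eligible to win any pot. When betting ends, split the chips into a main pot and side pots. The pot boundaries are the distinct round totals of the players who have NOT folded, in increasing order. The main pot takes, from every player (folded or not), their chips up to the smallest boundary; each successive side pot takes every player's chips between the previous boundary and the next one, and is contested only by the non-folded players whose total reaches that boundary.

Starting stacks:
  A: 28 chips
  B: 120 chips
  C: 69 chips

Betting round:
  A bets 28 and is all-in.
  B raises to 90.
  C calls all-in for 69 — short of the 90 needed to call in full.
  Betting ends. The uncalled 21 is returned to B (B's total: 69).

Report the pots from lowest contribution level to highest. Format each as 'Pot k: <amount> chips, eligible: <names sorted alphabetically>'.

Pot 1: 84 chips, eligible: A, B, C
Pot 2: 82 chips, eligible: B, C

Derivation:
Contributions (after 21 returned to B): A=28, B=69, C=69
Pot levels (distinct totals of non-folded players): 28, 69
Layer 1-28: 28 each from A, B, C = 28*3 = 84 chips; eligible A, B, C
Layer 29-69: 41 each from B, C = 41*2 = 82 chips; eligible B, C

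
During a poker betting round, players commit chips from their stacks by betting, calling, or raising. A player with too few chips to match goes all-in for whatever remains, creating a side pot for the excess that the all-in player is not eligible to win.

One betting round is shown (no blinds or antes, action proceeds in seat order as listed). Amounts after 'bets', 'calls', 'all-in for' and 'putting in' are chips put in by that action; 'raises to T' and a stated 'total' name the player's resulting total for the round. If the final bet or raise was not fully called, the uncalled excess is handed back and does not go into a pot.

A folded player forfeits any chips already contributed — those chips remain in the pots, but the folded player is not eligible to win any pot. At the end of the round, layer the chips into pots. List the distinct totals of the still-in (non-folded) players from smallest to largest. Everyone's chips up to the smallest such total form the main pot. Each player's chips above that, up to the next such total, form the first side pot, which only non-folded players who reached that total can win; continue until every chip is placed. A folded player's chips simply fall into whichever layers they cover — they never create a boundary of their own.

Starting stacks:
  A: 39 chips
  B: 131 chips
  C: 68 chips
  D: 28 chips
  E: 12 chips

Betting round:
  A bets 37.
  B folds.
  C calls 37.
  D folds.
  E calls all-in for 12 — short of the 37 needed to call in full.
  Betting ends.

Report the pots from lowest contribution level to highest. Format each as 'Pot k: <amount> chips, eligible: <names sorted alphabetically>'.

Contributions: A=37, C=37, E=12
Folded: B, D
Pot levels (distinct totals of non-folded players): 12, 37
Layer 1-12: 12 each from A, C, E = 12*3 = 36 chips; eligible A, C, E
Layer 13-37: 25 each from A, C = 25*2 = 50 chips; eligible A, C

Pot 1: 36 chips, eligible: A, C, E
Pot 2: 50 chips, eligible: A, C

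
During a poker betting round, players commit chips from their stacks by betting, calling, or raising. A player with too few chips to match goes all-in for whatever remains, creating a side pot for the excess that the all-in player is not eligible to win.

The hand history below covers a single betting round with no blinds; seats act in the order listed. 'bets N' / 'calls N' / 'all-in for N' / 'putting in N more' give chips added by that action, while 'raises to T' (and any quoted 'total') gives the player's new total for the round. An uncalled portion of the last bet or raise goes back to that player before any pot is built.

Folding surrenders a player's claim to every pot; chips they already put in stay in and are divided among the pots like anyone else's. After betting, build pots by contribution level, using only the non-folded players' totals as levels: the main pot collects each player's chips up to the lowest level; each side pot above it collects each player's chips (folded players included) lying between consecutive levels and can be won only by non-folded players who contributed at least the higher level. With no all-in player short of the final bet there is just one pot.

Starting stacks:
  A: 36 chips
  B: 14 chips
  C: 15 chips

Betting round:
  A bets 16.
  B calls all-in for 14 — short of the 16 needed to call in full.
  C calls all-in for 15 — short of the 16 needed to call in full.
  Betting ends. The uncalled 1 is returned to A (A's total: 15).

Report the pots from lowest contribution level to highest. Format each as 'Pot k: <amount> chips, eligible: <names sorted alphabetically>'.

Contributions (after 1 returned to A): A=15, B=14, C=15
Pot levels (distinct totals of non-folded players): 14, 15
Layer 1-14: 14 each from A, B, C = 14*3 = 42 chips; eligible A, B, C
Layer 15-15: 1 each from A, C = 1*2 = 2 chips; eligible A, C

Pot 1: 42 chips, eligible: A, B, C
Pot 2: 2 chips, eligible: A, C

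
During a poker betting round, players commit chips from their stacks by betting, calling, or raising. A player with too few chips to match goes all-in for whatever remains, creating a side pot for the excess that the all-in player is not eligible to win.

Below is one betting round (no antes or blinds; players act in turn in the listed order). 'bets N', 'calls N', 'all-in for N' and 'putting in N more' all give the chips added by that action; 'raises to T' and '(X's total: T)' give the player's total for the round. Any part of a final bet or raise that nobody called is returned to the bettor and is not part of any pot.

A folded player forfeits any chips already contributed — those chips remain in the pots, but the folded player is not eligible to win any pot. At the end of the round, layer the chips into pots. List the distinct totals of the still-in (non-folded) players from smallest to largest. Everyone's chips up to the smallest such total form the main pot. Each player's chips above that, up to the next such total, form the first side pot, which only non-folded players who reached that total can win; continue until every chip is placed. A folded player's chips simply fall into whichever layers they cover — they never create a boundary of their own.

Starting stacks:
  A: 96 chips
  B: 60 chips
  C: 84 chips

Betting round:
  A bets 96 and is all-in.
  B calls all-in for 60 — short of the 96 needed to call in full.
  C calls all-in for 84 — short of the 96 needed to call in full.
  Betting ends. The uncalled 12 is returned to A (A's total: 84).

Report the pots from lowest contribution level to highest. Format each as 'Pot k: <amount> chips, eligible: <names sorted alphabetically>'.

Pot 1: 180 chips, eligible: A, B, C
Pot 2: 48 chips, eligible: A, C

Derivation:
Contributions (after 12 returned to A): A=84, B=60, C=84
Pot levels (distinct totals of non-folded players): 60, 84
Layer 1-60: 60 each from A, B, C = 60*3 = 180 chips; eligible A, B, C
Layer 61-84: 24 each from A, C = 24*2 = 48 chips; eligible A, C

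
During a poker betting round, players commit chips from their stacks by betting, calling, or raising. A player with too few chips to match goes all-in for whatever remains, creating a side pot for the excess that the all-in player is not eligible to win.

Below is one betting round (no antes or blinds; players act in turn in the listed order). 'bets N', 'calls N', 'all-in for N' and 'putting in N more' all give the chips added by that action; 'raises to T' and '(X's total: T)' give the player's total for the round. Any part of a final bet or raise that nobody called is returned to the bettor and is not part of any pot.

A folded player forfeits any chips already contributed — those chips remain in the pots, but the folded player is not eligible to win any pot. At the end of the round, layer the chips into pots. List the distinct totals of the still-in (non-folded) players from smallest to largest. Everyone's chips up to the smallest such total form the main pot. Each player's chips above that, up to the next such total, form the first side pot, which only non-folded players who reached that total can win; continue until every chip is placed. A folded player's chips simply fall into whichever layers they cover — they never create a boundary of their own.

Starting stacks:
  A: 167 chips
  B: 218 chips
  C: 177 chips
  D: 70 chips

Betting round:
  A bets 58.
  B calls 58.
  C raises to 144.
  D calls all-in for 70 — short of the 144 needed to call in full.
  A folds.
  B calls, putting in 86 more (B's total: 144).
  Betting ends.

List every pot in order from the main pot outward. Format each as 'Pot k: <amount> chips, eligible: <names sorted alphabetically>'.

Contributions: A=58, B=144, C=144, D=70
Folded: A
Pot levels (distinct totals of non-folded players): 70, 144
Layer 1-70: A 58 + B 70 + C 70 + D 70 = 268 chips; eligible B, C, D
Layer 71-144: 74 each from B, C = 74*2 = 148 chips; eligible B, C

Pot 1: 268 chips, eligible: B, C, D
Pot 2: 148 chips, eligible: B, C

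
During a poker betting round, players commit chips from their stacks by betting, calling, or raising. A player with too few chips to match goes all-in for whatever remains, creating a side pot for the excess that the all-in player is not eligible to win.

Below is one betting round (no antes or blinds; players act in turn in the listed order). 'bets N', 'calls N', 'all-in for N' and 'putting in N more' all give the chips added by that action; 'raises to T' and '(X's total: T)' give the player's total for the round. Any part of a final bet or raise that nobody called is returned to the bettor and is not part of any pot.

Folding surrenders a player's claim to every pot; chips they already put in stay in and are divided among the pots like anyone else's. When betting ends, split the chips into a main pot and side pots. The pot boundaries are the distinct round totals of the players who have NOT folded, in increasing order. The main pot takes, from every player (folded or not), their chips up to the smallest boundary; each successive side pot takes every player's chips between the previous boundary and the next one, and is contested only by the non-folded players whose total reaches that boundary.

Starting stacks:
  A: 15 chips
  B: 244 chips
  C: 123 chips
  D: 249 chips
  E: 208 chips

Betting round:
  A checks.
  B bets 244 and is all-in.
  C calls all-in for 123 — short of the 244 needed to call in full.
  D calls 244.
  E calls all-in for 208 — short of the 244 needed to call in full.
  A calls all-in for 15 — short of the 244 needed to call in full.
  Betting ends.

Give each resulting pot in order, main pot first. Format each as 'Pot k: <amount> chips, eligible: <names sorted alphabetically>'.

Contributions: A=15, B=244, C=123, D=244, E=208
Pot levels (distinct totals of non-folded players): 15, 123, 208, 244
Layer 1-15: 15 each from A, B, C, D, E = 15*5 = 75 chips; eligible A, B, C, D, E
Layer 16-123: 108 each from B, C, D, E = 108*4 = 432 chips; eligible B, C, D, E
Layer 124-208: 85 each from B, D, E = 85*3 = 255 chips; eligible B, D, E
Layer 209-244: 36 each from B, D = 36*2 = 72 chips; eligible B, D

Pot 1: 75 chips, eligible: A, B, C, D, E
Pot 2: 432 chips, eligible: B, C, D, E
Pot 3: 255 chips, eligible: B, D, E
Pot 4: 72 chips, eligible: B, D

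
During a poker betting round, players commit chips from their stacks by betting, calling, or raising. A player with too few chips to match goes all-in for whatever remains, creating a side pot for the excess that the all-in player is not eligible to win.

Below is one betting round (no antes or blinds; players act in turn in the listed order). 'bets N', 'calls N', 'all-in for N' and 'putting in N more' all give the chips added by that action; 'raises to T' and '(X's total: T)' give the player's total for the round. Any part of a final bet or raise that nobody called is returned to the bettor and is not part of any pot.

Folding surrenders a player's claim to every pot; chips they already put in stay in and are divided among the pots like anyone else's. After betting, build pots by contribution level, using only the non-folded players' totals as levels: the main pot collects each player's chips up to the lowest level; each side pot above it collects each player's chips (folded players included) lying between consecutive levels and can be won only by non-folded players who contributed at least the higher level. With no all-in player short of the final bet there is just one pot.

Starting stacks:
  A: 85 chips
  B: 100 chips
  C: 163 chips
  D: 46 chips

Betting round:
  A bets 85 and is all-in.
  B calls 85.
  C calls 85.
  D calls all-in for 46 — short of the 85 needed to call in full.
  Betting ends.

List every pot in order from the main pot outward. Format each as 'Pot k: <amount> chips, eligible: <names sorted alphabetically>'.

Contributions: A=85, B=85, C=85, D=46
Pot levels (distinct totals of non-folded players): 46, 85
Layer 1-46: 46 each from A, B, C, D = 46*4 = 184 chips; eligible A, B, C, D
Layer 47-85: 39 each from A, B, C = 39*3 = 117 chips; eligible A, B, C

Pot 1: 184 chips, eligible: A, B, C, D
Pot 2: 117 chips, eligible: A, B, C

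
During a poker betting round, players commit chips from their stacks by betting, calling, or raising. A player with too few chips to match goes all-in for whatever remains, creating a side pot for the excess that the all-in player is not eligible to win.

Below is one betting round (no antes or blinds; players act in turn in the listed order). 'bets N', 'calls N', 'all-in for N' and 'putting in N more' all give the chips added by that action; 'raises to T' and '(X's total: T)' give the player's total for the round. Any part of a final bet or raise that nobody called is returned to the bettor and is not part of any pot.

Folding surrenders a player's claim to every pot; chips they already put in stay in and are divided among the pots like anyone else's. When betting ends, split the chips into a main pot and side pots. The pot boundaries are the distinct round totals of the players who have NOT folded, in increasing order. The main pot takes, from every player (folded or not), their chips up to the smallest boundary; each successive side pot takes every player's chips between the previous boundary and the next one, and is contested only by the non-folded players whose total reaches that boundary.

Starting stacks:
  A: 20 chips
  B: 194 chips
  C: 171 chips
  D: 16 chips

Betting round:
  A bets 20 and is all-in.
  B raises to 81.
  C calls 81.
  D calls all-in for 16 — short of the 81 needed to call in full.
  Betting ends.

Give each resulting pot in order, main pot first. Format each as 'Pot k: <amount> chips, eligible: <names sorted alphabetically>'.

Pot 1: 64 chips, eligible: A, B, C, D
Pot 2: 12 chips, eligible: A, B, C
Pot 3: 122 chips, eligible: B, C

Derivation:
Contributions: A=20, B=81, C=81, D=16
Pot levels (distinct totals of non-folded players): 16, 20, 81
Layer 1-16: 16 each from A, B, C, D = 16*4 = 64 chips; eligible A, B, C, D
Layer 17-20: 4 each from A, B, C = 4*3 = 12 chips; eligible A, B, C
Layer 21-81: 61 each from B, C = 61*2 = 122 chips; eligible B, C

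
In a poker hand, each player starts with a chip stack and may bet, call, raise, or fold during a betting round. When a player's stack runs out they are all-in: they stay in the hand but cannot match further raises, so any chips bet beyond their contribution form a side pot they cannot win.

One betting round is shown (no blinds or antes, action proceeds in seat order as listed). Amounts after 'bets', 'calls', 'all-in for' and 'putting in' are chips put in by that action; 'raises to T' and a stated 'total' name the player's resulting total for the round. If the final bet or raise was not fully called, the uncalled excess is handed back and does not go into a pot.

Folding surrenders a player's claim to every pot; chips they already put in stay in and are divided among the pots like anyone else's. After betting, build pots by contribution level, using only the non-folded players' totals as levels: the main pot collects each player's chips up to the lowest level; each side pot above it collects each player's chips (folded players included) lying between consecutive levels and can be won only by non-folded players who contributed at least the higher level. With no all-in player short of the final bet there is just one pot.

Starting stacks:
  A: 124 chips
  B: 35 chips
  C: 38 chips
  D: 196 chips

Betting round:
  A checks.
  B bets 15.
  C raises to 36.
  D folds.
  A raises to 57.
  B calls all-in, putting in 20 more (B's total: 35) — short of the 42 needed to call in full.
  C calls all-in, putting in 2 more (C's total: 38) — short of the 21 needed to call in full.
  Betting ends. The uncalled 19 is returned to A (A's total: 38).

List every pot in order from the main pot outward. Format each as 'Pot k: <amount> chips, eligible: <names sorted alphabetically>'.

Pot 1: 105 chips, eligible: A, B, C
Pot 2: 6 chips, eligible: A, C

Derivation:
Contributions (after 19 returned to A): A=38, B=35, C=38
Folded: D
Pot levels (distinct totals of non-folded players): 35, 38
Layer 1-35: 35 each from A, B, C = 35*3 = 105 chips; eligible A, B, C
Layer 36-38: 3 each from A, C = 3*2 = 6 chips; eligible A, C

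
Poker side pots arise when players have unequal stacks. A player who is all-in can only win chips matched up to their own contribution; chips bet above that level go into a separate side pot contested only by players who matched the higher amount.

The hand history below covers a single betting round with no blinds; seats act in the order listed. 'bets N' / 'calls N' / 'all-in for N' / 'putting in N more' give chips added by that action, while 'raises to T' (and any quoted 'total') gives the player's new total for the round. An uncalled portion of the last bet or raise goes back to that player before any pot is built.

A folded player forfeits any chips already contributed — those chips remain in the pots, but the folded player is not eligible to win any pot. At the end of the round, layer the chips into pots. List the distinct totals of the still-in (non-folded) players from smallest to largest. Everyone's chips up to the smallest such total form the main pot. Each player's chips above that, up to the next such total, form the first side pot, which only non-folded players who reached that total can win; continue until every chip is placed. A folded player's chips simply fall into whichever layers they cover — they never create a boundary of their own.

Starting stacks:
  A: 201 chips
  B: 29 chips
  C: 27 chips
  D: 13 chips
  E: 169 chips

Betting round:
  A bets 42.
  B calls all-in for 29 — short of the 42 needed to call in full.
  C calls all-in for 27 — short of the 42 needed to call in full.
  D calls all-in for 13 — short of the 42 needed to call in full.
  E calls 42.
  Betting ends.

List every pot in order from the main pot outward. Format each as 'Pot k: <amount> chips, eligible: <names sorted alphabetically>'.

Pot 1: 65 chips, eligible: A, B, C, D, E
Pot 2: 56 chips, eligible: A, B, C, E
Pot 3: 6 chips, eligible: A, B, E
Pot 4: 26 chips, eligible: A, E

Derivation:
Contributions: A=42, B=29, C=27, D=13, E=42
Pot levels (distinct totals of non-folded players): 13, 27, 29, 42
Layer 1-13: 13 each from A, B, C, D, E = 13*5 = 65 chips; eligible A, B, C, D, E
Layer 14-27: 14 each from A, B, C, E = 14*4 = 56 chips; eligible A, B, C, E
Layer 28-29: 2 each from A, B, E = 2*3 = 6 chips; eligible A, B, E
Layer 30-42: 13 each from A, E = 13*2 = 26 chips; eligible A, E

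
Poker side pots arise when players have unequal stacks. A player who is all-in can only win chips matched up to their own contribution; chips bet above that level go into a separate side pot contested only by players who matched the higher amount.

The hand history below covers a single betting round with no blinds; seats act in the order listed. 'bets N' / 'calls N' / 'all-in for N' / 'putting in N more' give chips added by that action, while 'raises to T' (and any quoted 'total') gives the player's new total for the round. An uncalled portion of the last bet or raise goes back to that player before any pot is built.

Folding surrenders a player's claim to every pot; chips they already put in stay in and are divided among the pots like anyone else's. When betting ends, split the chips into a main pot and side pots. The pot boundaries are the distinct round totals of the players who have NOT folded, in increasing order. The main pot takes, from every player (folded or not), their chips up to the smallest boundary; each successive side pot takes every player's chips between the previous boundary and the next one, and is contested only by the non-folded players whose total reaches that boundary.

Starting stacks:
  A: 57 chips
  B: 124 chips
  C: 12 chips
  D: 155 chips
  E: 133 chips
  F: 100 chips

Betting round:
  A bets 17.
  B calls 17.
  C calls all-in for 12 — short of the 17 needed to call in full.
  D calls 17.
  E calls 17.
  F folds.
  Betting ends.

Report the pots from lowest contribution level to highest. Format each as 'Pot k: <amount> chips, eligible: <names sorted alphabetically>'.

Pot 1: 60 chips, eligible: A, B, C, D, E
Pot 2: 20 chips, eligible: A, B, D, E

Derivation:
Contributions: A=17, B=17, C=12, D=17, E=17
Folded: F
Pot levels (distinct totals of non-folded players): 12, 17
Layer 1-12: 12 each from A, B, C, D, E = 12*5 = 60 chips; eligible A, B, C, D, E
Layer 13-17: 5 each from A, B, D, E = 5*4 = 20 chips; eligible A, B, D, E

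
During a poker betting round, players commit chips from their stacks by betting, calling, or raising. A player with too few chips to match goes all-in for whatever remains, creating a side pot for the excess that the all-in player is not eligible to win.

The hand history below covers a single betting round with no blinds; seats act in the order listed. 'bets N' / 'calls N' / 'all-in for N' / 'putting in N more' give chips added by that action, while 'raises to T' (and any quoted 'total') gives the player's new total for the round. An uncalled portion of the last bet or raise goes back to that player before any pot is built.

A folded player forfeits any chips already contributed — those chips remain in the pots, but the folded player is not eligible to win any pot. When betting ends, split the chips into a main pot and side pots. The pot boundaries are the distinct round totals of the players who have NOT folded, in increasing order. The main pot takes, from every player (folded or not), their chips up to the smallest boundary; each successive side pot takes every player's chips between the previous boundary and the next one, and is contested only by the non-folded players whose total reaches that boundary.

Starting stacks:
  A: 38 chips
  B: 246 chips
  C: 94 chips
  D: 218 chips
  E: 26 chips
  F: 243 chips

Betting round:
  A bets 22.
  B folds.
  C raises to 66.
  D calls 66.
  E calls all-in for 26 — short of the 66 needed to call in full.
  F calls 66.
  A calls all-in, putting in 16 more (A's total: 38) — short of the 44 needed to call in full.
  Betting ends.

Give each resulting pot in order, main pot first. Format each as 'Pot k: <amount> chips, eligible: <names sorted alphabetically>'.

Contributions: A=38, C=66, D=66, E=26, F=66
Folded: B
Pot levels (distinct totals of non-folded players): 26, 38, 66
Layer 1-26: 26 each from A, C, D, E, F = 26*5 = 130 chips; eligible A, C, D, E, F
Layer 27-38: 12 each from A, C, D, F = 12*4 = 48 chips; eligible A, C, D, F
Layer 39-66: 28 each from C, D, F = 28*3 = 84 chips; eligible C, D, F

Pot 1: 130 chips, eligible: A, C, D, E, F
Pot 2: 48 chips, eligible: A, C, D, F
Pot 3: 84 chips, eligible: C, D, F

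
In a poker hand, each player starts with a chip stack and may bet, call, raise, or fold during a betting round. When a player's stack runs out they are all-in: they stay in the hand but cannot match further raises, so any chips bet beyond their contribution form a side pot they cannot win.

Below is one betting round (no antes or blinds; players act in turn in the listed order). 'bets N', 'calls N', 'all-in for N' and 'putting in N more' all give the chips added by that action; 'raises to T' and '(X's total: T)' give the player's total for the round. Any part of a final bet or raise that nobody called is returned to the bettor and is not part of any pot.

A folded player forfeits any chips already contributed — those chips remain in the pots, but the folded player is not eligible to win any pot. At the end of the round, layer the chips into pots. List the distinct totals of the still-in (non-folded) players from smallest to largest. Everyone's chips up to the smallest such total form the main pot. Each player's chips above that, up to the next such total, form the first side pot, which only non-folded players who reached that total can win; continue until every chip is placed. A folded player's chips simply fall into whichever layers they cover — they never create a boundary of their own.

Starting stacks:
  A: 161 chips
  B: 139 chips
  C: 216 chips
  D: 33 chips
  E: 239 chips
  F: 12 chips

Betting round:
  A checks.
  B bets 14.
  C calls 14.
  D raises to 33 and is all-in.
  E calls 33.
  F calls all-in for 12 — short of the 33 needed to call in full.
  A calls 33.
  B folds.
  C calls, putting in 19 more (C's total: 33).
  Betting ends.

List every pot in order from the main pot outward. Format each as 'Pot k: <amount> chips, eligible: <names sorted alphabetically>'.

Pot 1: 72 chips, eligible: A, C, D, E, F
Pot 2: 86 chips, eligible: A, C, D, E

Derivation:
Contributions: A=33, B=14, C=33, D=33, E=33, F=12
Folded: B
Pot levels (distinct totals of non-folded players): 12, 33
Layer 1-12: 12 each from A, B, C, D, E, F = 12*6 = 72 chips; eligible A, C, D, E, F
Layer 13-33: A 21 + B 2 + C 21 + D 21 + E 21 = 86 chips; eligible A, C, D, E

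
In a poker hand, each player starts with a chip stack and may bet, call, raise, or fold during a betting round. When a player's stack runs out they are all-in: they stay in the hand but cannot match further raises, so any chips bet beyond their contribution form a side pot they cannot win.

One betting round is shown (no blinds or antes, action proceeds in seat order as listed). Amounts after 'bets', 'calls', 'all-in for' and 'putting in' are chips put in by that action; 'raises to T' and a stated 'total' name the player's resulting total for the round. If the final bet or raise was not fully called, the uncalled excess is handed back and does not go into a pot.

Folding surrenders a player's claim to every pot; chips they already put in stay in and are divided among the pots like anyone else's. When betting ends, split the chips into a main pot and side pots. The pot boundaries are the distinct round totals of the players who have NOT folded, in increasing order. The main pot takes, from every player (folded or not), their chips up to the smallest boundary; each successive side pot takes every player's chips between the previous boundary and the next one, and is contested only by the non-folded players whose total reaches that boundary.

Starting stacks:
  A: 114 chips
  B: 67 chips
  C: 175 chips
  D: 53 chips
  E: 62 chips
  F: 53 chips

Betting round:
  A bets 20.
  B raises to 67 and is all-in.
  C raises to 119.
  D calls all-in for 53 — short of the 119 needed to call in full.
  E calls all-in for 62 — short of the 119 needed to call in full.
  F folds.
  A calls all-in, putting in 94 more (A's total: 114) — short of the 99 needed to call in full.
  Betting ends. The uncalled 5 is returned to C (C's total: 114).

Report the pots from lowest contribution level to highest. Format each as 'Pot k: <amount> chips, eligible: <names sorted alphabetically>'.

Contributions (after 5 returned to C): A=114, B=67, C=114, D=53, E=62
Folded: F
Pot levels (distinct totals of non-folded players): 53, 62, 67, 114
Layer 1-53: 53 each from A, B, C, D, E = 53*5 = 265 chips; eligible A, B, C, D, E
Layer 54-62: 9 each from A, B, C, E = 9*4 = 36 chips; eligible A, B, C, E
Layer 63-67: 5 each from A, B, C = 5*3 = 15 chips; eligible A, B, C
Layer 68-114: 47 each from A, C = 47*2 = 94 chips; eligible A, C

Pot 1: 265 chips, eligible: A, B, C, D, E
Pot 2: 36 chips, eligible: A, B, C, E
Pot 3: 15 chips, eligible: A, B, C
Pot 4: 94 chips, eligible: A, C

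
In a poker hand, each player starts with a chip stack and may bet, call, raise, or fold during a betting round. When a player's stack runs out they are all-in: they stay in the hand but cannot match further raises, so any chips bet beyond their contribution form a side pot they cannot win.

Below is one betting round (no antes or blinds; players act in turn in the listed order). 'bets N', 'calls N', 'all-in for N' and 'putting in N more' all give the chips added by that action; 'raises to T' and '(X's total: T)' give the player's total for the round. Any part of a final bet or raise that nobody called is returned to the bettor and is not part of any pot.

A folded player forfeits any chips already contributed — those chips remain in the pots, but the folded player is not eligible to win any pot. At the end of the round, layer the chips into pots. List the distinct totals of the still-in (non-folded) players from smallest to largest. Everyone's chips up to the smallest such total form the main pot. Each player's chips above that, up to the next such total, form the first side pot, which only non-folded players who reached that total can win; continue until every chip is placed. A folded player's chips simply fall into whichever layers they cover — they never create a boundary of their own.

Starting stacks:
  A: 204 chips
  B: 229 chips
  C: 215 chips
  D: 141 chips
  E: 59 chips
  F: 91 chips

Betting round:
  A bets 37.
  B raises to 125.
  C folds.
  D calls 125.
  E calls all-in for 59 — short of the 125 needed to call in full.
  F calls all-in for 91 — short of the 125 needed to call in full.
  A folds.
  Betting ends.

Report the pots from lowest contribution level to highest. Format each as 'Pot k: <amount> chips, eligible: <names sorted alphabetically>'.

Pot 1: 273 chips, eligible: B, D, E, F
Pot 2: 96 chips, eligible: B, D, F
Pot 3: 68 chips, eligible: B, D

Derivation:
Contributions: A=37, B=125, D=125, E=59, F=91
Folded: A, C
Pot levels (distinct totals of non-folded players): 59, 91, 125
Layer 1-59: A 37 + B 59 + D 59 + E 59 + F 59 = 273 chips; eligible B, D, E, F
Layer 60-91: 32 each from B, D, F = 32*3 = 96 chips; eligible B, D, F
Layer 92-125: 34 each from B, D = 34*2 = 68 chips; eligible B, D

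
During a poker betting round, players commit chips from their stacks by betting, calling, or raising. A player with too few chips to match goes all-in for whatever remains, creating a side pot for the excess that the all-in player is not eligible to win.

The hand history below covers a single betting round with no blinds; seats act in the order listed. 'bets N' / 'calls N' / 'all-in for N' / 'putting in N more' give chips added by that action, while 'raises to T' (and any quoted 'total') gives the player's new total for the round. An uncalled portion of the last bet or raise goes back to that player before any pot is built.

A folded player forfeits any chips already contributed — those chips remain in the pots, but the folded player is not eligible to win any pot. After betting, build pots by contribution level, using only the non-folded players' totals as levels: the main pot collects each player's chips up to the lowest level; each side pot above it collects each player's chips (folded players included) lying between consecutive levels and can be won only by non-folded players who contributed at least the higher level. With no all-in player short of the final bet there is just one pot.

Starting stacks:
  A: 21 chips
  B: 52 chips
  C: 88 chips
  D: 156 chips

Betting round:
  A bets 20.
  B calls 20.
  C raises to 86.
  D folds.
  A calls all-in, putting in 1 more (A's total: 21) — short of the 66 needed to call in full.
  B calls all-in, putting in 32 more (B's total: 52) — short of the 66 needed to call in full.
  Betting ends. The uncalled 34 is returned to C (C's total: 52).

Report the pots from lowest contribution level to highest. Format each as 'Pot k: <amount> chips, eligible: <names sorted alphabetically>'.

Contributions (after 34 returned to C): A=21, B=52, C=52
Folded: D
Pot levels (distinct totals of non-folded players): 21, 52
Layer 1-21: 21 each from A, B, C = 21*3 = 63 chips; eligible A, B, C
Layer 22-52: 31 each from B, C = 31*2 = 62 chips; eligible B, C

Pot 1: 63 chips, eligible: A, B, C
Pot 2: 62 chips, eligible: B, C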